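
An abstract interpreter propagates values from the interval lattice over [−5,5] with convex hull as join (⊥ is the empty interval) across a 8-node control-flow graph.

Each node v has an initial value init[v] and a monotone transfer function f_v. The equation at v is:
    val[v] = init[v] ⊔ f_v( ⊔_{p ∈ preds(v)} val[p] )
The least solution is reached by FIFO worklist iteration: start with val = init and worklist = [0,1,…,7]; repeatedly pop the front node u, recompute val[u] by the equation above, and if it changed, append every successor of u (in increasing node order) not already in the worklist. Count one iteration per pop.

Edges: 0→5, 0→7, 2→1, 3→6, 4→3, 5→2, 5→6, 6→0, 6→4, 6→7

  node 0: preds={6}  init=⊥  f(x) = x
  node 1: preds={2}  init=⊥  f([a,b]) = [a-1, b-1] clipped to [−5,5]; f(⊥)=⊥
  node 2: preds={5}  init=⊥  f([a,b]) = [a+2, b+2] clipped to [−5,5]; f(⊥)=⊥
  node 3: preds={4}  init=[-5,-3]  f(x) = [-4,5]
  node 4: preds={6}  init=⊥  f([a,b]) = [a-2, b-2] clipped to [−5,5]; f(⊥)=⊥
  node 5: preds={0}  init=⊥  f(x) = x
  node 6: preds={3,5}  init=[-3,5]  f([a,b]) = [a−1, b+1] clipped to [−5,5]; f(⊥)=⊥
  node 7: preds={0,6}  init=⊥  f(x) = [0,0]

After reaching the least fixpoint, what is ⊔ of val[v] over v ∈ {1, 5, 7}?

[-5,5]

Iteration log — 18 steps:
  step 1. node 0  ⊔preds=[-3,5]  new=[-3,5]  old=⊥  +wl: 
  step 2. node 1  ⊔preds=⊥  new=⊥  stable
  step 3. node 2  ⊔preds=⊥  new=⊥  stable
  step 4. node 3  ⊔preds=⊥  new=[-5,5]  old=[-5,-3]  +wl: 
  step 5. node 4  ⊔preds=[-3,5]  new=[-5,3]  old=⊥  +wl: 3
  step 6. node 5  ⊔preds=[-3,5]  new=[-3,5]  old=⊥  +wl: 2
  step 7. node 6  ⊔preds=[-5,5]  new=[-5,5]  old=[-3,5]  +wl: 0,4
  step 8. node 7  ⊔preds=[-5,5]  new=[0,0]  old=⊥  +wl: 
  step 9. node 3  ⊔preds=[-5,3]  new=[-5,5]  stable
  step 10. node 2  ⊔preds=[-3,5]  new=[-1,5]  old=⊥  +wl: 1
  step 11. node 0  ⊔preds=[-5,5]  new=[-5,5]  old=[-3,5]  +wl: 5,7
  step 12. node 4  ⊔preds=[-5,5]  new=[-5,3]  stable
  step 13. node 1  ⊔preds=[-1,5]  new=[-2,4]  old=⊥  +wl: 
  step 14. node 5  ⊔preds=[-5,5]  new=[-5,5]  old=[-3,5]  +wl: 2,6
  step 15. node 7  ⊔preds=[-5,5]  new=[0,0]  stable
  step 16. node 2  ⊔preds=[-5,5]  new=[-3,5]  old=[-1,5]  +wl: 1
  step 17. node 6  ⊔preds=[-5,5]  new=[-5,5]  stable
  step 18. node 1  ⊔preds=[-3,5]  new=[-4,4]  old=[-2,4]  +wl: 

Least fixpoint reached:
  node 0: [-5,5]
  node 1: [-4,4]
  node 2: [-3,5]
  node 3: [-5,5]
  node 4: [-5,3]
  node 5: [-5,5]
  node 6: [-5,5]
  node 7: [0,0]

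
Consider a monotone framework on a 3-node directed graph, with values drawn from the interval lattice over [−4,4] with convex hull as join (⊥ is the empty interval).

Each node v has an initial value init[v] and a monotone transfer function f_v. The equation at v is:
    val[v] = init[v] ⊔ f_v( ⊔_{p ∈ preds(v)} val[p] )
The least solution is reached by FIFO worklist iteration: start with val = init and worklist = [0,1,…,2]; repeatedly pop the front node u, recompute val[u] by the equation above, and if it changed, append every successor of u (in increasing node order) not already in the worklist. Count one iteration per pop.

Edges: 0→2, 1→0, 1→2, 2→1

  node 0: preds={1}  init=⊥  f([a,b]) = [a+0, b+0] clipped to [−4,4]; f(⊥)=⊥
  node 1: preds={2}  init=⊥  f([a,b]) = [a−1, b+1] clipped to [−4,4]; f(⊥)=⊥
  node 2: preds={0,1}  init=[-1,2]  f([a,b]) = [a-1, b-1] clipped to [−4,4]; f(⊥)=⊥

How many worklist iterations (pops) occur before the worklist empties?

Iteration log — 9 steps:
  step 1. node 0  ⊔preds=⊥  new=⊥  stable
  step 2. node 1  ⊔preds=[-1,2]  new=[-2,3]  old=⊥  +wl: 0
  step 3. node 2  ⊔preds=[-2,3]  new=[-3,2]  old=[-1,2]  +wl: 1
  step 4. node 0  ⊔preds=[-2,3]  new=[-2,3]  old=⊥  +wl: 2
  step 5. node 1  ⊔preds=[-3,2]  new=[-4,3]  old=[-2,3]  +wl: 0
  step 6. node 2  ⊔preds=[-4,3]  new=[-4,2]  old=[-3,2]  +wl: 1
  step 7. node 0  ⊔preds=[-4,3]  new=[-4,3]  old=[-2,3]  +wl: 2
  step 8. node 1  ⊔preds=[-4,2]  new=[-4,3]  stable
  step 9. node 2  ⊔preds=[-4,3]  new=[-4,2]  stable

Least fixpoint reached:
  node 0: [-4,3]
  node 1: [-4,3]
  node 2: [-4,2]

9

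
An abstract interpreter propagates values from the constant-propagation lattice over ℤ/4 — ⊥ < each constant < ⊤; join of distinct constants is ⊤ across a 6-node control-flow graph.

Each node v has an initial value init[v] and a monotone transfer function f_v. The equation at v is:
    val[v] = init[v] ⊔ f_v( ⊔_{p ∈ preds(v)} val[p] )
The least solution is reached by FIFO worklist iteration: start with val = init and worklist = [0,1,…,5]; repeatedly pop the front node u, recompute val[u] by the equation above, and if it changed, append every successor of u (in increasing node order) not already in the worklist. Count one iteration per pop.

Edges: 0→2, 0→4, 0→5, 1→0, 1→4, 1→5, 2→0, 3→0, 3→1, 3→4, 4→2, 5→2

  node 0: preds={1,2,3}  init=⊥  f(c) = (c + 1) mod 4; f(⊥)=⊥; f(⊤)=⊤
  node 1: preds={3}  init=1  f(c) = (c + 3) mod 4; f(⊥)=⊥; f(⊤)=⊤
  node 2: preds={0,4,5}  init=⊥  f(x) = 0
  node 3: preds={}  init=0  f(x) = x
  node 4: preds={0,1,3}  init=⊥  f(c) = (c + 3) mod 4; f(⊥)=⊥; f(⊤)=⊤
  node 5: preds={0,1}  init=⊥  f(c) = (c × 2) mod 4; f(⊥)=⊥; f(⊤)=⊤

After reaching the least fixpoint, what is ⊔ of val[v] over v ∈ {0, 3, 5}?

⊤

Worklist (8 pops):
  #1 pop 0: in=⊤ → ⊤ (was ⊥); enqueue []
  #2 pop 1: in=0 → ⊤ (was 1); enqueue [0]
  #3 pop 2: in=⊤ → 0 (was ⊥); enqueue []
  #4 pop 3: in=⊥ → 0 (no change)
  #5 pop 4: in=⊤ → ⊤ (was ⊥); enqueue [2]
  #6 pop 5: in=⊤ → ⊤ (was ⊥); enqueue []
  #7 pop 0: in=⊤ → ⊤ (no change)
  #8 pop 2: in=⊤ → 0 (no change)

Fixpoint:
  val[0] = ⊤
  val[1] = ⊤
  val[2] = 0
  val[3] = 0
  val[4] = ⊤
  val[5] = ⊤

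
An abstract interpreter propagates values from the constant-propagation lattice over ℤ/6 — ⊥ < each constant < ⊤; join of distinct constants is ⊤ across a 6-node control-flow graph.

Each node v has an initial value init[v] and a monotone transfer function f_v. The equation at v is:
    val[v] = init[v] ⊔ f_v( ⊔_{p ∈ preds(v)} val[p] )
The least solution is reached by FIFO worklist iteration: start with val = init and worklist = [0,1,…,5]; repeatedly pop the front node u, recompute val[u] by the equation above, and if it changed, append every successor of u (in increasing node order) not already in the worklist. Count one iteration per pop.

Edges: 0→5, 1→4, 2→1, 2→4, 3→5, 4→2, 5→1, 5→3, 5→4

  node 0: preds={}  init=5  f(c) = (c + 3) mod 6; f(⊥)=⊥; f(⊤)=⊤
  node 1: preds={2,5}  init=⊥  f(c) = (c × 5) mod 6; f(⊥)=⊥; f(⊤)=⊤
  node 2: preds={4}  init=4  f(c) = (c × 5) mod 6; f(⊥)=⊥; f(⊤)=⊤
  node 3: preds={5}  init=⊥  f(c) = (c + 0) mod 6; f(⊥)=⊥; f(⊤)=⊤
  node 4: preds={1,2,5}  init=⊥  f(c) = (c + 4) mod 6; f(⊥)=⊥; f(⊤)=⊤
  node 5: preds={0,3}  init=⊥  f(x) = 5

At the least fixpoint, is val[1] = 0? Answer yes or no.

Trace (11 dequeues):
  [1] u=0 | in ⊥ | out 5 | ==
  [2] u=1 | in 4 | out 2 | prev ⊥ | push {}
  [3] u=2 | in ⊥ | out 4 | ==
  [4] u=3 | in ⊥ | out ⊥ | ==
  [5] u=4 | in ⊤ | out ⊤ | prev ⊥ | push {2}
  [6] u=5 | in 5 | out 5 | prev ⊥ | push {1,3,4}
  [7] u=2 | in ⊤ | out ⊤ | prev 4 | push {}
  [8] u=1 | in ⊤ | out ⊤ | prev 2 | push {}
  [9] u=3 | in 5 | out 5 | prev ⊥ | push {5}
  [10] u=4 | in ⊤ | out ⊤ | ==
  [11] u=5 | in 5 | out 5 | ==

Converged values:
  [0] 5
  [1] ⊤
  [2] ⊤
  [3] 5
  [4] ⊤
  [5] 5

no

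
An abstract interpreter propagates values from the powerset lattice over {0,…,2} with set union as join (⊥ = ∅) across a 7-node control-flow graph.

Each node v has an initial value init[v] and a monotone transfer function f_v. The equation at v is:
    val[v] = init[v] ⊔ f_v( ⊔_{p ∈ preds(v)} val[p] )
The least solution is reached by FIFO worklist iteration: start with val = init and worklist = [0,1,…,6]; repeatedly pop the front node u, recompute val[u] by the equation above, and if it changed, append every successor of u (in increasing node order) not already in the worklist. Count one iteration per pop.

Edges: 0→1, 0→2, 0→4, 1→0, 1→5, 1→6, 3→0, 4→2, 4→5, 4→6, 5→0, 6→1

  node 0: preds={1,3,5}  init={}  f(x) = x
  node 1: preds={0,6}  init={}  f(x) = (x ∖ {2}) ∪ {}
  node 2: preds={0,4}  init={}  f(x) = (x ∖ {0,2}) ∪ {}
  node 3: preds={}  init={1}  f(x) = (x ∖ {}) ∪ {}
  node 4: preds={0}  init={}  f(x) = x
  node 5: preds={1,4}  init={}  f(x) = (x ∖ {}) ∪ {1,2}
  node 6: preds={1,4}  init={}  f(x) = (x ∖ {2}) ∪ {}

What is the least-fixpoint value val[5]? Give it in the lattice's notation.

Iteration log — 14 steps:
  step 1. node 0  ⊔preds={1}  new={1}  old={}  +wl: 
  step 2. node 1  ⊔preds={1}  new={1}  old={}  +wl: 0
  step 3. node 2  ⊔preds={1}  new={1}  old={}  +wl: 
  step 4. node 3  ⊔preds={}  new={1}  stable
  step 5. node 4  ⊔preds={1}  new={1}  old={}  +wl: 2
  step 6. node 5  ⊔preds={1}  new={1,2}  old={}  +wl: 
  step 7. node 6  ⊔preds={1}  new={1}  old={}  +wl: 1
  step 8. node 0  ⊔preds={1,2}  new={1,2}  old={1}  +wl: 4
  step 9. node 2  ⊔preds={1,2}  new={1}  stable
  step 10. node 1  ⊔preds={1,2}  new={1}  stable
  step 11. node 4  ⊔preds={1,2}  new={1,2}  old={1}  +wl: 2,5,6
  step 12. node 2  ⊔preds={1,2}  new={1}  stable
  step 13. node 5  ⊔preds={1,2}  new={1,2}  stable
  step 14. node 6  ⊔preds={1,2}  new={1}  stable

Least fixpoint reached:
  node 0: {1,2}
  node 1: {1}
  node 2: {1}
  node 3: {1}
  node 4: {1,2}
  node 5: {1,2}
  node 6: {1}

{1,2}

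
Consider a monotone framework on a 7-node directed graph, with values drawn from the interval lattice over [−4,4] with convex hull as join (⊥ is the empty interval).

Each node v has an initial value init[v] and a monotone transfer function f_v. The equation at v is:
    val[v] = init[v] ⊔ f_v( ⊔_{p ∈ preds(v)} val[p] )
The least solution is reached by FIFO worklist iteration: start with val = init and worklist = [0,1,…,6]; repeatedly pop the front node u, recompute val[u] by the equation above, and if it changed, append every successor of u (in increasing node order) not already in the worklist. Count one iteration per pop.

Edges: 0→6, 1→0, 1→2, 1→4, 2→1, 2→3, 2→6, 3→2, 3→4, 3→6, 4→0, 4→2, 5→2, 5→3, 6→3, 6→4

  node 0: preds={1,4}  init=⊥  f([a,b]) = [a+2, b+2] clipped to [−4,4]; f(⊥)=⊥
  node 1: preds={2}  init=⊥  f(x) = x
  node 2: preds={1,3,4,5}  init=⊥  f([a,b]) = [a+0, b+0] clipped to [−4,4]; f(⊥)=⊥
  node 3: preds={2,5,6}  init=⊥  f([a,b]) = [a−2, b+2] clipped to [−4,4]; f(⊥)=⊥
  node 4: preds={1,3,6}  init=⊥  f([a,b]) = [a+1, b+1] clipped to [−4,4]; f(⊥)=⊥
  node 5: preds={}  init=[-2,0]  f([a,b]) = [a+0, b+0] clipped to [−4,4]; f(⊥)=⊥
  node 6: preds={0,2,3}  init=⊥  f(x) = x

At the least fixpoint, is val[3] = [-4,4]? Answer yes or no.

Iteration log — 23 steps:
  step 1. node 0  ⊔preds=⊥  new=⊥  stable
  step 2. node 1  ⊔preds=⊥  new=⊥  stable
  step 3. node 2  ⊔preds=[-2,0]  new=[-2,0]  old=⊥  +wl: 1
  step 4. node 3  ⊔preds=[-2,0]  new=[-4,2]  old=⊥  +wl: 2
  step 5. node 4  ⊔preds=[-4,2]  new=[-3,3]  old=⊥  +wl: 0
  step 6. node 5  ⊔preds=⊥  new=[-2,0]  stable
  step 7. node 6  ⊔preds=[-4,2]  new=[-4,2]  old=⊥  +wl: 3,4
  step 8. node 1  ⊔preds=[-2,0]  new=[-2,0]  old=⊥  +wl: 
  step 9. node 2  ⊔preds=[-4,3]  new=[-4,3]  old=[-2,0]  +wl: 1,6
  step 10. node 0  ⊔preds=[-3,3]  new=[-1,4]  old=⊥  +wl: 
  step 11. node 3  ⊔preds=[-4,3]  new=[-4,4]  old=[-4,2]  +wl: 2
  step 12. node 4  ⊔preds=[-4,4]  new=[-3,4]  old=[-3,3]  +wl: 0
  step 13. node 1  ⊔preds=[-4,3]  new=[-4,3]  old=[-2,0]  +wl: 4
  step 14. node 6  ⊔preds=[-4,4]  new=[-4,4]  old=[-4,2]  +wl: 3
  step 15. node 2  ⊔preds=[-4,4]  new=[-4,4]  old=[-4,3]  +wl: 1,6
  step 16. node 0  ⊔preds=[-4,4]  new=[-2,4]  old=[-1,4]  +wl: 
  step 17. node 4  ⊔preds=[-4,4]  new=[-3,4]  stable
  step 18. node 3  ⊔preds=[-4,4]  new=[-4,4]  stable
  step 19. node 1  ⊔preds=[-4,4]  new=[-4,4]  old=[-4,3]  +wl: 0,2,4
  step 20. node 6  ⊔preds=[-4,4]  new=[-4,4]  stable
  step 21. node 0  ⊔preds=[-4,4]  new=[-2,4]  stable
  step 22. node 2  ⊔preds=[-4,4]  new=[-4,4]  stable
  step 23. node 4  ⊔preds=[-4,4]  new=[-3,4]  stable

Least fixpoint reached:
  node 0: [-2,4]
  node 1: [-4,4]
  node 2: [-4,4]
  node 3: [-4,4]
  node 4: [-3,4]
  node 5: [-2,0]
  node 6: [-4,4]

yes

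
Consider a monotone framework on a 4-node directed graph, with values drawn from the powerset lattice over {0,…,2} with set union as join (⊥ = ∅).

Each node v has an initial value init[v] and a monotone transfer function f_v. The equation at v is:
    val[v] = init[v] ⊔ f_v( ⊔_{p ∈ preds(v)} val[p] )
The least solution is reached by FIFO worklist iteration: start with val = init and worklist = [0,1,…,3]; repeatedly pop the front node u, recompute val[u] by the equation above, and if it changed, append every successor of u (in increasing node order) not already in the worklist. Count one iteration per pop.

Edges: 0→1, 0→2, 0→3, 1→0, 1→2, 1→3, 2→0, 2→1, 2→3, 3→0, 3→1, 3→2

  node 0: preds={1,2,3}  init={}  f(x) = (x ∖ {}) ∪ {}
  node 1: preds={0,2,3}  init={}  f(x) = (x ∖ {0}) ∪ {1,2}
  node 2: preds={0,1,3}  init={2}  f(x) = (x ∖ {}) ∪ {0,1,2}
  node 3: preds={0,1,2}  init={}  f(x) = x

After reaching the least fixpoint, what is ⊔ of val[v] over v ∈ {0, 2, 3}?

Trace (8 dequeues):
  [1] u=0 | in {2} | out {2} | prev {} | push {}
  [2] u=1 | in {2} | out {1,2} | prev {} | push {0}
  [3] u=2 | in {1,2} | out {0,1,2} | prev {2} | push {1}
  [4] u=3 | in {0,1,2} | out {0,1,2} | prev {} | push {2}
  [5] u=0 | in {0,1,2} | out {0,1,2} | prev {2} | push {3}
  [6] u=1 | in {0,1,2} | out {1,2} | ==
  [7] u=2 | in {0,1,2} | out {0,1,2} | ==
  [8] u=3 | in {0,1,2} | out {0,1,2} | ==

Converged values:
  [0] {0,1,2}
  [1] {1,2}
  [2] {0,1,2}
  [3] {0,1,2}

{0,1,2}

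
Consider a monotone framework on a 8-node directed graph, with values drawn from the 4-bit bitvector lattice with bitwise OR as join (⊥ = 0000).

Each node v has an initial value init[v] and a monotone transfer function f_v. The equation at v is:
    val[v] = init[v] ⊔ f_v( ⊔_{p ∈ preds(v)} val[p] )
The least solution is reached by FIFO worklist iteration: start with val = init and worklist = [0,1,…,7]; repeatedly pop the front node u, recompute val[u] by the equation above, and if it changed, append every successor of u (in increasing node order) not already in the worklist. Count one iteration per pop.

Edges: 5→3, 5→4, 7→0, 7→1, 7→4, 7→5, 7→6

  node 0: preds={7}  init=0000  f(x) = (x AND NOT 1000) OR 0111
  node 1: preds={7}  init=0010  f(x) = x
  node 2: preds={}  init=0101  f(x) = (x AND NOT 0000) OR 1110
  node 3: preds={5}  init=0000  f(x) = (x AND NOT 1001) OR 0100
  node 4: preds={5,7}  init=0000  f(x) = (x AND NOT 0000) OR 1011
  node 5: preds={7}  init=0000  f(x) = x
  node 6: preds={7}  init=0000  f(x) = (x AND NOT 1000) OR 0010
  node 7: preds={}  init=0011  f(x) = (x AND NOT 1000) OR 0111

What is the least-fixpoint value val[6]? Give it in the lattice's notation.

Iteration log — 16 steps:
  step 1. node 0  ⊔preds=0011  new=0111  old=0000  +wl: 
  step 2. node 1  ⊔preds=0011  new=0011  old=0010  +wl: 
  step 3. node 2  ⊔preds=0000  new=1111  old=0101  +wl: 
  step 4. node 3  ⊔preds=0000  new=0100  old=0000  +wl: 
  step 5. node 4  ⊔preds=0011  new=1011  old=0000  +wl: 
  step 6. node 5  ⊔preds=0011  new=0011  old=0000  +wl: 3,4
  step 7. node 6  ⊔preds=0011  new=0011  old=0000  +wl: 
  step 8. node 7  ⊔preds=0000  new=0111  old=0011  +wl: 0,1,5,6
  step 9. node 3  ⊔preds=0011  new=0110  old=0100  +wl: 
  step 10. node 4  ⊔preds=0111  new=1111  old=1011  +wl: 
  step 11. node 0  ⊔preds=0111  new=0111  stable
  step 12. node 1  ⊔preds=0111  new=0111  old=0011  +wl: 
  step 13. node 5  ⊔preds=0111  new=0111  old=0011  +wl: 3,4
  step 14. node 6  ⊔preds=0111  new=0111  old=0011  +wl: 
  step 15. node 3  ⊔preds=0111  new=0110  stable
  step 16. node 4  ⊔preds=0111  new=1111  stable

Least fixpoint reached:
  node 0: 0111
  node 1: 0111
  node 2: 1111
  node 3: 0110
  node 4: 1111
  node 5: 0111
  node 6: 0111
  node 7: 0111

0111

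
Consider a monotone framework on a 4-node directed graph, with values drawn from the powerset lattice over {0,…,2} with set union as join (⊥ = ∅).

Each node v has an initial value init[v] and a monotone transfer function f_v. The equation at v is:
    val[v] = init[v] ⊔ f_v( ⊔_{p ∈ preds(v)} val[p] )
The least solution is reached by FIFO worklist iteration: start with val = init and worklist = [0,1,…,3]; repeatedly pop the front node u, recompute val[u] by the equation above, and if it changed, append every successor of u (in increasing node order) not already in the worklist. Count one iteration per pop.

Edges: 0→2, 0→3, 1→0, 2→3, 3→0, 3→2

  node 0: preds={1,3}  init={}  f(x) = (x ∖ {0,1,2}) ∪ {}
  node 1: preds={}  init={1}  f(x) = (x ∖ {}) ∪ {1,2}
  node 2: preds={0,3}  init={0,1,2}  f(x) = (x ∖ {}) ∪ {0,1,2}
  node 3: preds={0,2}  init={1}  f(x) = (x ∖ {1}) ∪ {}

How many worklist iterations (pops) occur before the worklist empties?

Trace (6 dequeues):
  [1] u=0 | in {1} | out {} | ==
  [2] u=1 | in {} | out {1,2} | prev {1} | push {0}
  [3] u=2 | in {1} | out {0,1,2} | ==
  [4] u=3 | in {0,1,2} | out {0,1,2} | prev {1} | push {2}
  [5] u=0 | in {0,1,2} | out {} | ==
  [6] u=2 | in {0,1,2} | out {0,1,2} | ==

Converged values:
  [0] {}
  [1] {1,2}
  [2] {0,1,2}
  [3] {0,1,2}

6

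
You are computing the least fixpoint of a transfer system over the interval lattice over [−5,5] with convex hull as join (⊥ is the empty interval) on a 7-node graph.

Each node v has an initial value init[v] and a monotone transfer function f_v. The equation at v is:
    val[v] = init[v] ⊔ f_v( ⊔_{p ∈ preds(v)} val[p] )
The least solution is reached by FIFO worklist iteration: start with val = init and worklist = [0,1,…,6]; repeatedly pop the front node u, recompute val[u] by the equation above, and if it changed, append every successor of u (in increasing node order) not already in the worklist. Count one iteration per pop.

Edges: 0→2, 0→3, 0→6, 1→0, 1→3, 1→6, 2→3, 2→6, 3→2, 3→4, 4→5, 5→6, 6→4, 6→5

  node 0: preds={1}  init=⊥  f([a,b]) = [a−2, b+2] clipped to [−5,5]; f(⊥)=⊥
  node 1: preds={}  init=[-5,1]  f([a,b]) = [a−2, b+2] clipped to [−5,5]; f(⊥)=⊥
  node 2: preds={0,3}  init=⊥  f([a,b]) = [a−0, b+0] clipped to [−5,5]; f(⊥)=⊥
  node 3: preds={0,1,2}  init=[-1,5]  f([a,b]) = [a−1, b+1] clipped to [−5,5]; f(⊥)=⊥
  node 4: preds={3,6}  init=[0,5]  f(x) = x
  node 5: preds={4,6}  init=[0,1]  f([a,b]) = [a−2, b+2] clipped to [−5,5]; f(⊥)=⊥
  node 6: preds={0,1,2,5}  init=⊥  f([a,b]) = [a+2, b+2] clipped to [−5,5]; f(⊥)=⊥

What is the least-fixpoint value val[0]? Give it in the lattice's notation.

Worklist (10 pops):
  #1 pop 0: in=[-5,1] → [-5,3] (was ⊥); enqueue []
  #2 pop 1: in=⊥ → [-5,1] (no change)
  #3 pop 2: in=[-5,5] → [-5,5] (was ⊥); enqueue []
  #4 pop 3: in=[-5,5] → [-5,5] (was [-1,5]); enqueue [2]
  #5 pop 4: in=[-5,5] → [-5,5] (was [0,5]); enqueue []
  #6 pop 5: in=[-5,5] → [-5,5] (was [0,1]); enqueue []
  #7 pop 6: in=[-5,5] → [-3,5] (was ⊥); enqueue [4,5]
  #8 pop 2: in=[-5,5] → [-5,5] (no change)
  #9 pop 4: in=[-5,5] → [-5,5] (no change)
  #10 pop 5: in=[-5,5] → [-5,5] (no change)

Fixpoint:
  val[0] = [-5,3]
  val[1] = [-5,1]
  val[2] = [-5,5]
  val[3] = [-5,5]
  val[4] = [-5,5]
  val[5] = [-5,5]
  val[6] = [-3,5]

[-5,3]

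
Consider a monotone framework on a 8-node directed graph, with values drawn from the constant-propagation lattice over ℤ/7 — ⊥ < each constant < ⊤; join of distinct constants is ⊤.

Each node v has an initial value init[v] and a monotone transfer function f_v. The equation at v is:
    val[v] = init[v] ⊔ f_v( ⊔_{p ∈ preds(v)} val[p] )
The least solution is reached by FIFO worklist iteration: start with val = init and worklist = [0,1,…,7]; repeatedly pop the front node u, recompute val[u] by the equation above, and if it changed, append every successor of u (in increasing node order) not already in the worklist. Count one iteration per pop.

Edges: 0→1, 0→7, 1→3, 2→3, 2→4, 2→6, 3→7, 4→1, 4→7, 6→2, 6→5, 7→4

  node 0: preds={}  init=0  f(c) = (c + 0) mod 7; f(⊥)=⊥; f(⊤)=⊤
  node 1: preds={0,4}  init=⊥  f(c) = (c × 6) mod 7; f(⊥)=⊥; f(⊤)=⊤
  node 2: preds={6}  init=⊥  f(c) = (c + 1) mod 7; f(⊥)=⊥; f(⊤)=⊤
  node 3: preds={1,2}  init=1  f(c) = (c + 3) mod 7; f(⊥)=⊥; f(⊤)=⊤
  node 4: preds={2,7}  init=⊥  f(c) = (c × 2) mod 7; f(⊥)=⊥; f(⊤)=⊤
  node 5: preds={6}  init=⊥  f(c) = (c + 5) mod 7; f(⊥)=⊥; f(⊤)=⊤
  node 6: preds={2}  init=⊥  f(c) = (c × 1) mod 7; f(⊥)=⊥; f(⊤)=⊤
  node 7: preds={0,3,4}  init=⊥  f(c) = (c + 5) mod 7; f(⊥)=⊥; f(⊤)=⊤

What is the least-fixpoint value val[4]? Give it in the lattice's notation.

Trace (12 dequeues):
  [1] u=0 | in ⊥ | out 0 | ==
  [2] u=1 | in 0 | out 0 | prev ⊥ | push {}
  [3] u=2 | in ⊥ | out ⊥ | ==
  [4] u=3 | in 0 | out ⊤ | prev 1 | push {}
  [5] u=4 | in ⊥ | out ⊥ | ==
  [6] u=5 | in ⊥ | out ⊥ | ==
  [7] u=6 | in ⊥ | out ⊥ | ==
  [8] u=7 | in ⊤ | out ⊤ | prev ⊥ | push {4}
  [9] u=4 | in ⊤ | out ⊤ | prev ⊥ | push {1,7}
  [10] u=1 | in ⊤ | out ⊤ | prev 0 | push {3}
  [11] u=7 | in ⊤ | out ⊤ | ==
  [12] u=3 | in ⊤ | out ⊤ | ==

Converged values:
  [0] 0
  [1] ⊤
  [2] ⊥
  [3] ⊤
  [4] ⊤
  [5] ⊥
  [6] ⊥
  [7] ⊤

⊤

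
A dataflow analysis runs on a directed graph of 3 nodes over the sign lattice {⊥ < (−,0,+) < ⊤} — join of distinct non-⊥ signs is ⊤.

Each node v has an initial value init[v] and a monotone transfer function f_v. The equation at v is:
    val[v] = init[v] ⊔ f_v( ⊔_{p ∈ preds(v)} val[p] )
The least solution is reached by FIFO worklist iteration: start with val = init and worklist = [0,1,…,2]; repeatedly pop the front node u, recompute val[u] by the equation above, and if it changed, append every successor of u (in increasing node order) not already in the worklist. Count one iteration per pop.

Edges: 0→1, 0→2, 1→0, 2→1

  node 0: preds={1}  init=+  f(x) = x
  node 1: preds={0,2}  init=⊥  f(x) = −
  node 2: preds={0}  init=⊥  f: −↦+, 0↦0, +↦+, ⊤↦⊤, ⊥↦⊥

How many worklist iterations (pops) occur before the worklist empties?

7

Trace (7 dequeues):
  [1] u=0 | in ⊥ | out + | ==
  [2] u=1 | in + | out − | prev ⊥ | push {0}
  [3] u=2 | in + | out + | prev ⊥ | push {1}
  [4] u=0 | in − | out ⊤ | prev + | push {2}
  [5] u=1 | in ⊤ | out − | ==
  [6] u=2 | in ⊤ | out ⊤ | prev + | push {1}
  [7] u=1 | in ⊤ | out − | ==

Converged values:
  [0] ⊤
  [1] −
  [2] ⊤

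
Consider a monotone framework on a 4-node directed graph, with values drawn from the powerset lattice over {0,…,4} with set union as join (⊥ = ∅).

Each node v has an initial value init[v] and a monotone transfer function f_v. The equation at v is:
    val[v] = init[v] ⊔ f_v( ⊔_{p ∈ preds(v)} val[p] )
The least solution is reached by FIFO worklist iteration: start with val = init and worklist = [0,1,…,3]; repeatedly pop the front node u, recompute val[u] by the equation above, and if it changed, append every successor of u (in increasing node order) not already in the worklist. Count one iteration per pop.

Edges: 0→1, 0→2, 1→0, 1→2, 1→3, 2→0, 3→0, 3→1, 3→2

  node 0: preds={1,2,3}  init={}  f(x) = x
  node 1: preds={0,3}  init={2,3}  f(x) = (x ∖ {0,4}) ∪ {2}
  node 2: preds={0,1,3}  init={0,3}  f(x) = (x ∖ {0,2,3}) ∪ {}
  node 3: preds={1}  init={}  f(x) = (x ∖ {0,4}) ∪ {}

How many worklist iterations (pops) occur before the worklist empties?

Trace (7 dequeues):
  [1] u=0 | in {0,2,3} | out {0,2,3} | prev {} | push {}
  [2] u=1 | in {0,2,3} | out {2,3} | ==
  [3] u=2 | in {0,2,3} | out {0,3} | ==
  [4] u=3 | in {2,3} | out {2,3} | prev {} | push {0,1,2}
  [5] u=0 | in {0,2,3} | out {0,2,3} | ==
  [6] u=1 | in {0,2,3} | out {2,3} | ==
  [7] u=2 | in {0,2,3} | out {0,3} | ==

Converged values:
  [0] {0,2,3}
  [1] {2,3}
  [2] {0,3}
  [3] {2,3}

7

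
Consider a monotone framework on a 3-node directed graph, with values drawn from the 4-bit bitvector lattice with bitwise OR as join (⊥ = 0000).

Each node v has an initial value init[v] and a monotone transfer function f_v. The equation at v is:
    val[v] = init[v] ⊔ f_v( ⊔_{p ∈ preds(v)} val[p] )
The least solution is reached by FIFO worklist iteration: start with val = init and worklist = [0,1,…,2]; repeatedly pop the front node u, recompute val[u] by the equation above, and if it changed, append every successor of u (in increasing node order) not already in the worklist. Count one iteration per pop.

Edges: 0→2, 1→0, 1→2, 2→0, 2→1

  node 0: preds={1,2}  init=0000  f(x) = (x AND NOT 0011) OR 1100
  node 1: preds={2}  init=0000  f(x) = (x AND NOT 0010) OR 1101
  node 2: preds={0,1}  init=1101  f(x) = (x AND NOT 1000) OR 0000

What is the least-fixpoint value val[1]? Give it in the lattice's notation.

1101

Trace (4 dequeues):
  [1] u=0 | in 1101 | out 1100 | prev 0000 | push {}
  [2] u=1 | in 1101 | out 1101 | prev 0000 | push {0}
  [3] u=2 | in 1101 | out 1101 | ==
  [4] u=0 | in 1101 | out 1100 | ==

Converged values:
  [0] 1100
  [1] 1101
  [2] 1101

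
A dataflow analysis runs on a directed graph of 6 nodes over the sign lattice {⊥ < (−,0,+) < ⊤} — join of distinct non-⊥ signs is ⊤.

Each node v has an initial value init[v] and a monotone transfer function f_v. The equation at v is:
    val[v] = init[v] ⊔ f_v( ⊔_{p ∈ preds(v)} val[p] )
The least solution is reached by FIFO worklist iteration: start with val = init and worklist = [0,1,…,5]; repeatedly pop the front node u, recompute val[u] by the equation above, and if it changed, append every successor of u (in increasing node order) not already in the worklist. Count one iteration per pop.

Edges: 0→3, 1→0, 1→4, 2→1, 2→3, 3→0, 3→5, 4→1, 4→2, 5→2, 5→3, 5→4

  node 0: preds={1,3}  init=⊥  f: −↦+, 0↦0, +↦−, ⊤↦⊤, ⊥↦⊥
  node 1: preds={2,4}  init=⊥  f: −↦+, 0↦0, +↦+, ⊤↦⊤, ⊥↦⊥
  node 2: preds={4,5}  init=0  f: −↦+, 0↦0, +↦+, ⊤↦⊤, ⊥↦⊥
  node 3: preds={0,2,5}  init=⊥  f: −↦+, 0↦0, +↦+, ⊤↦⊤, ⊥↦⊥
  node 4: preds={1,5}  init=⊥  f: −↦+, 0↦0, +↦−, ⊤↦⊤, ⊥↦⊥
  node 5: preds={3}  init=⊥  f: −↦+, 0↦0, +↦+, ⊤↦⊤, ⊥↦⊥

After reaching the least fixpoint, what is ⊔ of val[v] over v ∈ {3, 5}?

0

Worklist (11 pops):
  #1 pop 0: in=⊥ → ⊥ (no change)
  #2 pop 1: in=0 → 0 (was ⊥); enqueue [0]
  #3 pop 2: in=⊥ → 0 (no change)
  #4 pop 3: in=0 → 0 (was ⊥); enqueue []
  #5 pop 4: in=0 → 0 (was ⊥); enqueue [1,2]
  #6 pop 5: in=0 → 0 (was ⊥); enqueue [3,4]
  #7 pop 0: in=0 → 0 (was ⊥); enqueue []
  #8 pop 1: in=0 → 0 (no change)
  #9 pop 2: in=0 → 0 (no change)
  #10 pop 3: in=0 → 0 (no change)
  #11 pop 4: in=0 → 0 (no change)

Fixpoint:
  val[0] = 0
  val[1] = 0
  val[2] = 0
  val[3] = 0
  val[4] = 0
  val[5] = 0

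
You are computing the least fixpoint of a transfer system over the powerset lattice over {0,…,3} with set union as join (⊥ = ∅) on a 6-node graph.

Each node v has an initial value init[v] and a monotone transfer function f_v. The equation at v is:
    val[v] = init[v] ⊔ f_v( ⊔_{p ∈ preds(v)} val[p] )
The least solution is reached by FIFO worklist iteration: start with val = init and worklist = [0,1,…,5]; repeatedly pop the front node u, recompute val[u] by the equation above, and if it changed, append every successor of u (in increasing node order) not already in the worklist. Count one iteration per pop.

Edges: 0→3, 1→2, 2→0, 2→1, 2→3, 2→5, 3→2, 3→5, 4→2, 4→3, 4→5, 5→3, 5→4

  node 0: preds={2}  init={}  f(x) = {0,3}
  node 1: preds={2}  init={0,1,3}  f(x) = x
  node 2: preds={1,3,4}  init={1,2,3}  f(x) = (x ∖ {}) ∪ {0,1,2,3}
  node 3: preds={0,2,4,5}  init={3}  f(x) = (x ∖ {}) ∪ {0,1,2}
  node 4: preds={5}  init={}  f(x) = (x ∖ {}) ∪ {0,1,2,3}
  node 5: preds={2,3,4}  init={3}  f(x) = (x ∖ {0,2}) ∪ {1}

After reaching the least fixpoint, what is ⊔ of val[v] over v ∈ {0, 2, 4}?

{0,1,2,3}

Iteration log — 11 steps:
  step 1. node 0  ⊔preds={1,2,3}  new={0,3}  old={}  +wl: 
  step 2. node 1  ⊔preds={1,2,3}  new={0,1,2,3}  old={0,1,3}  +wl: 
  step 3. node 2  ⊔preds={0,1,2,3}  new={0,1,2,3}  old={1,2,3}  +wl: 0,1
  step 4. node 3  ⊔preds={0,1,2,3}  new={0,1,2,3}  old={3}  +wl: 2
  step 5. node 4  ⊔preds={3}  new={0,1,2,3}  old={}  +wl: 3
  step 6. node 5  ⊔preds={0,1,2,3}  new={1,3}  old={3}  +wl: 4
  step 7. node 0  ⊔preds={0,1,2,3}  new={0,3}  stable
  step 8. node 1  ⊔preds={0,1,2,3}  new={0,1,2,3}  stable
  step 9. node 2  ⊔preds={0,1,2,3}  new={0,1,2,3}  stable
  step 10. node 3  ⊔preds={0,1,2,3}  new={0,1,2,3}  stable
  step 11. node 4  ⊔preds={1,3}  new={0,1,2,3}  stable

Least fixpoint reached:
  node 0: {0,3}
  node 1: {0,1,2,3}
  node 2: {0,1,2,3}
  node 3: {0,1,2,3}
  node 4: {0,1,2,3}
  node 5: {1,3}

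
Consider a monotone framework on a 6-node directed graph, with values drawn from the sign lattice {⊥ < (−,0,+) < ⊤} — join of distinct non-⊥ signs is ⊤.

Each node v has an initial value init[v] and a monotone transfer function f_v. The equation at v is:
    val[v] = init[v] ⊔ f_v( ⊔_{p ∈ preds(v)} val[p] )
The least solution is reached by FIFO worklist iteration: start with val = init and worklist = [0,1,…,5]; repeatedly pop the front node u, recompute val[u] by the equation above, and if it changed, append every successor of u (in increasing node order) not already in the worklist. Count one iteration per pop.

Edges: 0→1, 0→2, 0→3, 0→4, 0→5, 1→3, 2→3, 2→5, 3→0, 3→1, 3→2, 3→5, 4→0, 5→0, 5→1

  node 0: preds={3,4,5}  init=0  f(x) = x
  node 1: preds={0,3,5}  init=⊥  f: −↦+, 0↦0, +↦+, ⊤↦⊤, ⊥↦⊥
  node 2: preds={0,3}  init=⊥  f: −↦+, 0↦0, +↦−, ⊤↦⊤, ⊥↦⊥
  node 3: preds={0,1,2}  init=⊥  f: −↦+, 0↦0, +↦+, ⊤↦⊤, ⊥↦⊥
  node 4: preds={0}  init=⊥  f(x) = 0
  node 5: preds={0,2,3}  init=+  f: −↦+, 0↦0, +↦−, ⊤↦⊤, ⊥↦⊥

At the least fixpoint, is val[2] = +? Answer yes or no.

Iteration log — 9 steps:
  step 1. node 0  ⊔preds=+  new=⊤  old=0  +wl: 
  step 2. node 1  ⊔preds=⊤  new=⊤  old=⊥  +wl: 
  step 3. node 2  ⊔preds=⊤  new=⊤  old=⊥  +wl: 
  step 4. node 3  ⊔preds=⊤  new=⊤  old=⊥  +wl: 0,1,2
  step 5. node 4  ⊔preds=⊤  new=0  old=⊥  +wl: 
  step 6. node 5  ⊔preds=⊤  new=⊤  old=+  +wl: 
  step 7. node 0  ⊔preds=⊤  new=⊤  stable
  step 8. node 1  ⊔preds=⊤  new=⊤  stable
  step 9. node 2  ⊔preds=⊤  new=⊤  stable

Least fixpoint reached:
  node 0: ⊤
  node 1: ⊤
  node 2: ⊤
  node 3: ⊤
  node 4: 0
  node 5: ⊤

no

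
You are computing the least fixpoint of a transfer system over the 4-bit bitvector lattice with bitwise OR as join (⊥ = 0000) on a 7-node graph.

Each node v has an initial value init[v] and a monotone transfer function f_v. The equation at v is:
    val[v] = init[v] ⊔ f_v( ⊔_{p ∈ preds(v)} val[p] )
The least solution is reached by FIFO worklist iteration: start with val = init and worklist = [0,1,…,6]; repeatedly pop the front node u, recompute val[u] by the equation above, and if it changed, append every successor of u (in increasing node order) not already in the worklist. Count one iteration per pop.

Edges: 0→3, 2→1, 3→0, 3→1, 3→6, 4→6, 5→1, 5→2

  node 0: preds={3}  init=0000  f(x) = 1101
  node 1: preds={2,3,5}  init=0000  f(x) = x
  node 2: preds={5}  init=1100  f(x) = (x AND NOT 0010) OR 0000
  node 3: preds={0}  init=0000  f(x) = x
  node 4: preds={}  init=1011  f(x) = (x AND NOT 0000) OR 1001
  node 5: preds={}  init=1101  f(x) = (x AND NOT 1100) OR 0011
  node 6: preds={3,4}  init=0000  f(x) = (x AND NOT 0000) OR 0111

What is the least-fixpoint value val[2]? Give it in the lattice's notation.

Trace (10 dequeues):
  [1] u=0 | in 0000 | out 1101 | prev 0000 | push {}
  [2] u=1 | in 1101 | out 1101 | prev 0000 | push {}
  [3] u=2 | in 1101 | out 1101 | prev 1100 | push {1}
  [4] u=3 | in 1101 | out 1101 | prev 0000 | push {0}
  [5] u=4 | in 0000 | out 1011 | ==
  [6] u=5 | in 0000 | out 1111 | prev 1101 | push {2}
  [7] u=6 | in 1111 | out 1111 | prev 0000 | push {}
  [8] u=1 | in 1111 | out 1111 | prev 1101 | push {}
  [9] u=0 | in 1101 | out 1101 | ==
  [10] u=2 | in 1111 | out 1101 | ==

Converged values:
  [0] 1101
  [1] 1111
  [2] 1101
  [3] 1101
  [4] 1011
  [5] 1111
  [6] 1111

1101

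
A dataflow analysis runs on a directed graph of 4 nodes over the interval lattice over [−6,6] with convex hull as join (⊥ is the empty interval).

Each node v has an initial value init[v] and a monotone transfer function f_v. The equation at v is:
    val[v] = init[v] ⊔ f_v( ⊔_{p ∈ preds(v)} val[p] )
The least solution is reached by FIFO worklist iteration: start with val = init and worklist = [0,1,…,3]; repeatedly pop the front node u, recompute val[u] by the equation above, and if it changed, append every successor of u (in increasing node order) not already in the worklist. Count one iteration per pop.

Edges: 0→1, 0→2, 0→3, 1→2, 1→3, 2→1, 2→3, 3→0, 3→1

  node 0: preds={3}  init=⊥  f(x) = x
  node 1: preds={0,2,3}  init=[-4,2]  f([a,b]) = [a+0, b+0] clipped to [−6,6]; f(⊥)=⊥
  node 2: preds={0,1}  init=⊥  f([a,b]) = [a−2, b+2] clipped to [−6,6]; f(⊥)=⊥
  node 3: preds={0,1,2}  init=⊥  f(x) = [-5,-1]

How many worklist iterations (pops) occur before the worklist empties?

11

Iteration log — 11 steps:
  step 1. node 0  ⊔preds=⊥  new=⊥  stable
  step 2. node 1  ⊔preds=⊥  new=[-4,2]  stable
  step 3. node 2  ⊔preds=[-4,2]  new=[-6,4]  old=⊥  +wl: 1
  step 4. node 3  ⊔preds=[-6,4]  new=[-5,-1]  old=⊥  +wl: 0
  step 5. node 1  ⊔preds=[-6,4]  new=[-6,4]  old=[-4,2]  +wl: 2,3
  step 6. node 0  ⊔preds=[-5,-1]  new=[-5,-1]  old=⊥  +wl: 1
  step 7. node 2  ⊔preds=[-6,4]  new=[-6,6]  old=[-6,4]  +wl: 
  step 8. node 3  ⊔preds=[-6,6]  new=[-5,-1]  stable
  step 9. node 1  ⊔preds=[-6,6]  new=[-6,6]  old=[-6,4]  +wl: 2,3
  step 10. node 2  ⊔preds=[-6,6]  new=[-6,6]  stable
  step 11. node 3  ⊔preds=[-6,6]  new=[-5,-1]  stable

Least fixpoint reached:
  node 0: [-5,-1]
  node 1: [-6,6]
  node 2: [-6,6]
  node 3: [-5,-1]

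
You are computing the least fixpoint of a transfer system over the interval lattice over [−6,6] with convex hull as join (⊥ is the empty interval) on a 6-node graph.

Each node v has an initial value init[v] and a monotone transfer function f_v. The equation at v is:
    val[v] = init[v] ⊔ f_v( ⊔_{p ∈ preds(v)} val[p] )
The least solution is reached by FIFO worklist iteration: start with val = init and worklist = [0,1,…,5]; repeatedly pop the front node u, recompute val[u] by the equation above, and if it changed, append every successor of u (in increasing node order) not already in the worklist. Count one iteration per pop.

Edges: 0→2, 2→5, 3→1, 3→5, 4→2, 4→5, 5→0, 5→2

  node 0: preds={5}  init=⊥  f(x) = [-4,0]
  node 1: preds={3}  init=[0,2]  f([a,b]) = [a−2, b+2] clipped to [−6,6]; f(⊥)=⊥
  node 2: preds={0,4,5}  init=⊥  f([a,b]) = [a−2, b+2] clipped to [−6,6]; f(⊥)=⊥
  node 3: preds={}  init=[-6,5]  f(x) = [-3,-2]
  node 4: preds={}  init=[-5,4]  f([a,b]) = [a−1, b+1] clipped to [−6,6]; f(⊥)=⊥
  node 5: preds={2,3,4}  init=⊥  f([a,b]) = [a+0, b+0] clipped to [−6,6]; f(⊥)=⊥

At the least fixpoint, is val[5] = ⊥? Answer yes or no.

Worklist (8 pops):
  #1 pop 0: in=⊥ → [-4,0] (was ⊥); enqueue []
  #2 pop 1: in=[-6,5] → [-6,6] (was [0,2]); enqueue []
  #3 pop 2: in=[-5,4] → [-6,6] (was ⊥); enqueue []
  #4 pop 3: in=⊥ → [-6,5] (no change)
  #5 pop 4: in=⊥ → [-5,4] (no change)
  #6 pop 5: in=[-6,6] → [-6,6] (was ⊥); enqueue [0,2]
  #7 pop 0: in=[-6,6] → [-4,0] (no change)
  #8 pop 2: in=[-6,6] → [-6,6] (no change)

Fixpoint:
  val[0] = [-4,0]
  val[1] = [-6,6]
  val[2] = [-6,6]
  val[3] = [-6,5]
  val[4] = [-5,4]
  val[5] = [-6,6]

no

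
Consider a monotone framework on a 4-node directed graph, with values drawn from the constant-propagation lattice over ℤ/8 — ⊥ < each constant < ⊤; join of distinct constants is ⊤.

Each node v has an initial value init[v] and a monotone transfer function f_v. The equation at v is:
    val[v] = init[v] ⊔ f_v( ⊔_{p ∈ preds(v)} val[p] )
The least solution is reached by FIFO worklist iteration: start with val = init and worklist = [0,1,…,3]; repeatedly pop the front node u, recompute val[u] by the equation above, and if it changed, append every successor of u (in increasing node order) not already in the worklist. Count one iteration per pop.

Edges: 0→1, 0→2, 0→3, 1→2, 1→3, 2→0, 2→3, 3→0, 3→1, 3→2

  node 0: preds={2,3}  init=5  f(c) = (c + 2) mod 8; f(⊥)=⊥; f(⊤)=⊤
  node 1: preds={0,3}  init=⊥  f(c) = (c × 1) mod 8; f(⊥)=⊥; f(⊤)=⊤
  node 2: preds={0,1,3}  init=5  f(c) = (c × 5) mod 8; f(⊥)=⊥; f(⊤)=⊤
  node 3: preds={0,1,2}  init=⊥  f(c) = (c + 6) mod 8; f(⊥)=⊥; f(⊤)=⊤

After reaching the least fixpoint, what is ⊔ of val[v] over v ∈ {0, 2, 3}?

⊤

Worklist (7 pops):
  #1 pop 0: in=5 → ⊤ (was 5); enqueue []
  #2 pop 1: in=⊤ → ⊤ (was ⊥); enqueue []
  #3 pop 2: in=⊤ → ⊤ (was 5); enqueue [0]
  #4 pop 3: in=⊤ → ⊤ (was ⊥); enqueue [1,2]
  #5 pop 0: in=⊤ → ⊤ (no change)
  #6 pop 1: in=⊤ → ⊤ (no change)
  #7 pop 2: in=⊤ → ⊤ (no change)

Fixpoint:
  val[0] = ⊤
  val[1] = ⊤
  val[2] = ⊤
  val[3] = ⊤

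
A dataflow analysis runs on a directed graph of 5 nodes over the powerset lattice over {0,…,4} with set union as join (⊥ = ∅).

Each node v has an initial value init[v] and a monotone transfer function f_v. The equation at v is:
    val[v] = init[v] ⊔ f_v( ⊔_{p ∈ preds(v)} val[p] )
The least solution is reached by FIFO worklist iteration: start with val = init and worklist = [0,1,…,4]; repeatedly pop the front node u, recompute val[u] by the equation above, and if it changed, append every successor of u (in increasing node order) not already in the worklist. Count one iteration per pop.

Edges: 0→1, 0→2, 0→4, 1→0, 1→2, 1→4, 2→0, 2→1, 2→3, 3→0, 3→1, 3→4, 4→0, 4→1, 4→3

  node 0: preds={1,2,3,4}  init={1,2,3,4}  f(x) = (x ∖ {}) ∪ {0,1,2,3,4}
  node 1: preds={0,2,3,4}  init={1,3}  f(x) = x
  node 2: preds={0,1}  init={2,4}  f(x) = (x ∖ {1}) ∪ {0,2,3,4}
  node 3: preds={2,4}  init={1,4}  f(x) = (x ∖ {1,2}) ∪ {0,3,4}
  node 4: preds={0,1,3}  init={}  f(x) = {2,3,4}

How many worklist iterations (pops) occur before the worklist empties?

8

Worklist (8 pops):
  #1 pop 0: in={1,2,3,4} → {0,1,2,3,4} (was {1,2,3,4}); enqueue []
  #2 pop 1: in={0,1,2,3,4} → {0,1,2,3,4} (was {1,3}); enqueue [0]
  #3 pop 2: in={0,1,2,3,4} → {0,2,3,4} (was {2,4}); enqueue [1]
  #4 pop 3: in={0,2,3,4} → {0,1,3,4} (was {1,4}); enqueue []
  #5 pop 4: in={0,1,2,3,4} → {2,3,4} (was {}); enqueue [3]
  #6 pop 0: in={0,1,2,3,4} → {0,1,2,3,4} (no change)
  #7 pop 1: in={0,1,2,3,4} → {0,1,2,3,4} (no change)
  #8 pop 3: in={0,2,3,4} → {0,1,3,4} (no change)

Fixpoint:
  val[0] = {0,1,2,3,4}
  val[1] = {0,1,2,3,4}
  val[2] = {0,2,3,4}
  val[3] = {0,1,3,4}
  val[4] = {2,3,4}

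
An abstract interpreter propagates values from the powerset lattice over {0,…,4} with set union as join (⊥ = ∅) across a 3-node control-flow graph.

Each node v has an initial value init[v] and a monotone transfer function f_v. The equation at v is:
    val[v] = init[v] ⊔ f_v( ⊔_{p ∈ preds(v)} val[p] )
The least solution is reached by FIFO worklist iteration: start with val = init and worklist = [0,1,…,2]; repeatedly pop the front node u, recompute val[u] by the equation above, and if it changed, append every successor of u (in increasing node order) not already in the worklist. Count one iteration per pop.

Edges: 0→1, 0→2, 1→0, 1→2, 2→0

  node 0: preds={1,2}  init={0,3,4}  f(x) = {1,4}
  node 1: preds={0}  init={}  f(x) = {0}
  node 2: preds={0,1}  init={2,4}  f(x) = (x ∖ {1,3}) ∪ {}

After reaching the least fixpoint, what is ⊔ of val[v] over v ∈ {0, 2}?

{0,1,2,3,4}

Trace (4 dequeues):
  [1] u=0 | in {2,4} | out {0,1,3,4} | prev {0,3,4} | push {}
  [2] u=1 | in {0,1,3,4} | out {0} | prev {} | push {0}
  [3] u=2 | in {0,1,3,4} | out {0,2,4} | prev {2,4} | push {}
  [4] u=0 | in {0,2,4} | out {0,1,3,4} | ==

Converged values:
  [0] {0,1,3,4}
  [1] {0}
  [2] {0,2,4}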